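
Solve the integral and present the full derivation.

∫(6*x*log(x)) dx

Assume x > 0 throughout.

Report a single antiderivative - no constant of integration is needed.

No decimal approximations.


Step 1. Integrate ∫(6*x*log(x)) dx by parts with u = log(x), dv = (6*x) dx, so v = 3*x**2 [assuming x > 0]: now 3*x**2*log(x) + ∫(-3*x) dx.
Step 2. Evaluate the standard form: now 3*x**2*log(x) - 3*x**2/2.
Answer: 3*x**2*log(x) - 3*x**2/2.


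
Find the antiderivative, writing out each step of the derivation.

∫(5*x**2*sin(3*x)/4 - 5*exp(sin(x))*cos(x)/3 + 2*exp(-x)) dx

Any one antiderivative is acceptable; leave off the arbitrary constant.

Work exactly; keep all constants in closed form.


Step 1. Rewrite: now ∫(5*x**2*sin(3*x)/4) dx + ∫(-5*exp(sin(x))*cos(x)/3) dx + ∫(2*exp(-x)) dx.
Step 2. Evaluate the standard form: now ∫(5*x**2*sin(3*x)/4) dx + ∫(-5*exp(sin(x))*cos(x)/3) dx - 2*exp(-x).
Step 3. Integrate ∫(5*x**2*sin(3*x)/4) dx by parts with u = x**2, dv = (5*sin(3*x)/4) dx, so v = -5*cos(3*x)/12: now -5*x**2*cos(3*x)/12 + ∫(5*x*cos(3*x)/6) dx + ∫(-5*exp(sin(x))*cos(x)/3) dx - 2*exp(-x).
Step 4. Integrate ∫(5*x*cos(3*x)/6) dx by parts with u = x, dv = (5*cos(3*x)/6) dx, so v = 5*sin(3*x)/18: now -5*x**2*cos(3*x)/12 + 5*x*sin(3*x)/18 + ∫(-5*exp(sin(x))*cos(x)/3) dx + ∫(-5*sin(3*x)/18) dx - 2*exp(-x).
Step 5. Evaluate the standard form: now -5*x**2*cos(3*x)/12 + 5*x*sin(3*x)/18 + 5*cos(3*x)/54 + ∫(-5*exp(sin(x))*cos(x)/3) dx - 2*exp(-x).
Step 6. Substitute u = sin(x), turning ∫(-5*exp(sin(x))*cos(x)/3) dx into ∫(-5*exp(u)/3) du: now -5*x**2*cos(3*x)/12 + 5*x*sin(3*x)/18 + 5*cos(3*x)/54 + ∫(-5*exp(u)/3) du - 2*exp(-x).
Step 7. Evaluate the standard form: now -5*x**2*cos(3*x)/12 + 5*x*sin(3*x)/18 - 5*exp(u)/3 + 5*cos(3*x)/54 - 2*exp(-x).
Step 8. Substitute back u = sin(x): now -5*x**2*cos(3*x)/12 + 5*x*sin(3*x)/18 - 5*exp(sin(x))/3 + 5*cos(3*x)/54 - 2*exp(-x).
Answer: -5*x**2*cos(3*x)/12 + 5*x*sin(3*x)/18 - 5*exp(sin(x))/3 + 5*cos(3*x)/54 - 2*exp(-x).


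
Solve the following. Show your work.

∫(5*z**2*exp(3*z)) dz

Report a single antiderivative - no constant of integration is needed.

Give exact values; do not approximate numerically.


Step 1. Integrate ∫(5*z**2*exp(3*z)) dz by parts with u = z**2, dv = (5*exp(3*z)) dz, so v = 5*exp(3*z)/3: now 5*z**2*exp(3*z)/3 + ∫(-10*z*exp(3*z)/3) dz.
Step 2. Integrate ∫(-10*z*exp(3*z)/3) dz by parts with u = z, dv = (-10*exp(3*z)/3) dz, so v = -10*exp(3*z)/9: now 5*z**2*exp(3*z)/3 - 10*z*exp(3*z)/9 + ∫(10*exp(3*z)/9) dz.
Step 3. Evaluate the standard form: now 5*z**2*exp(3*z)/3 - 10*z*exp(3*z)/9 + 10*exp(3*z)/27.
Answer: 5*z**2*exp(3*z)/3 - 10*z*exp(3*z)/9 + 10*exp(3*z)/27.


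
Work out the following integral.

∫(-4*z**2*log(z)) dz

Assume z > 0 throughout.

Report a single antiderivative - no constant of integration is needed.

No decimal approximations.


Answer: -4*z**3*log(z)/3 + 4*z**3/9.


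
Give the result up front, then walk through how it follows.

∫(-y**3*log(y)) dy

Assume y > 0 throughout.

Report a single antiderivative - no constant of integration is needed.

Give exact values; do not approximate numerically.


The answer is -y**4*log(y)/4 + y**4/16.
Step 1. Integrate ∫(-y**3*log(y)) dy by parts with u = log(y), dv = (-y**3) dy, so v = -y**4/4 [assuming y > 0]: now -y**4*log(y)/4 + ∫(y**3/4) dy.
Step 2. Evaluate the standard form: now -y**4*log(y)/4 + y**4/16.
Answer: -y**4*log(y)/4 + y**4/16.


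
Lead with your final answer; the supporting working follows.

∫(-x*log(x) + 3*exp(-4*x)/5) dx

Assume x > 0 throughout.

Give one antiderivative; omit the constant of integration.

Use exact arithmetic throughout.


The answer is -x**2*log(x)/2 + x**2/4 - 3*exp(-4*x)/20.
Step 1. Rewrite: now ∫(-x*log(x)) dx + ∫(3*exp(-4*x)/5) dx.
Step 2. Integrate ∫(-x*log(x)) dx by parts with u = log(x), dv = (-x) dx, so v = -x**2/2 [assuming x > 0]: now -x**2*log(x)/2 + ∫(x/2) dx + ∫(3*exp(-4*x)/5) dx.
Step 3. Evaluate the standard form: now -x**2*log(x)/2 + x**2/4 + ∫(3*exp(-4*x)/5) dx.
Step 4. Evaluate the standard form: now -x**2*log(x)/2 + x**2/4 - 3*exp(-4*x)/20.
Answer: -x**2*log(x)/2 + x**2/4 - 3*exp(-4*x)/20.


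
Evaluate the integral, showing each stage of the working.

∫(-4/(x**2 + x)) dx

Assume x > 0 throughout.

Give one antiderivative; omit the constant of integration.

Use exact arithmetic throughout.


Step 1. Decompose ∫(-4/(x**2 + x)) dx by partial fractions, -4/(x**2 + x) = 4/(x + 1) - 4/x: now ∫(-4/x) dx + ∫(4/(x + 1)) dx.
Step 2. Evaluate the standard form [assuming x > -1]: now 4*log(x + 1) + ∫(-4/x) dx.
Step 3. Evaluate the standard form [assuming x > 0]: now -4*log(x) + 4*log(x + 1).
Answer: -4*log(x) + 4*log(x + 1).


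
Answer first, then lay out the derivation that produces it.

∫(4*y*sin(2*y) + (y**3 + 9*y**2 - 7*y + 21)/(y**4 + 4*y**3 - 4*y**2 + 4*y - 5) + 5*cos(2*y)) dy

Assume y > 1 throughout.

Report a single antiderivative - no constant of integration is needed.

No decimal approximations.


The answer is -2*y*cos(2*y) + 2*log(y - 1) - log(y + 5) + 7*sin(2*y)/2 - 2*atan(y).
Step 1. Rewrite: now ∫(4*y*sin(2*y)) dy + ∫((y**3 + 9*y**2 - 7*y + 21)/(y**4 + 4*y**3 - 4*y**2 + 4*y - 5)) dy + ∫(5*cos(2*y)) dy.
Step 2. Evaluate the standard form: now 5*sin(2*y)/2 + ∫(4*y*sin(2*y)) dy + ∫((y**3 + 9*y**2 - 7*y + 21)/(y**4 + 4*y**3 - 4*y**2 + 4*y - 5)) dy.
Step 3. Integrate ∫(4*y*sin(2*y)) dy by parts with u = y, dv = (4*sin(2*y)) dy, so v = -2*cos(2*y): now -2*y*cos(2*y) + 5*sin(2*y)/2 + ∫((y**3 + 9*y**2 - 7*y + 21)/(y**4 + 4*y**3 - 4*y**2 + 4*y - 5)) dy + ∫(2*cos(2*y)) dy.
Step 4. Evaluate the standard form: now -2*y*cos(2*y) + 7*sin(2*y)/2 + ∫((y**3 + 9*y**2 - 7*y + 21)/(y**4 + 4*y**3 - 4*y**2 + 4*y - 5)) dy.
Step 5. Decompose ∫((y**3 + 9*y**2 - 7*y + 21)/(y**4 + 4*y**3 - 4*y**2 + 4*y - 5)) dy by partial fractions, (y**3 + 9*y**2 - 7*y + 21)/(y**4 + 4*y**3 - 4*y**2 + 4*y - 5) = -2/(y**2 + 1) - 1/(y + 5) + 2/(y - 1): now -2*y*cos(2*y) + 7*sin(2*y)/2 + ∫(2/(y - 1)) dy + ∫(-1/(y + 5)) dy + ∫(-2/(y**2 + 1)) dy.
Step 6. Evaluate the standard form [assuming y > -5]: now -2*y*cos(2*y) - log(y + 5) + 7*sin(2*y)/2 + ∫(2/(y - 1)) dy + ∫(-2/(y**2 + 1)) dy.
Step 7. Evaluate the standard form [assuming y > 1]: now -2*y*cos(2*y) + 2*log(y - 1) - log(y + 5) + 7*sin(2*y)/2 + ∫(-2/(y**2 + 1)) dy.
Step 8. Evaluate the standard form: now -2*y*cos(2*y) + 2*log(y - 1) - log(y + 5) + 7*sin(2*y)/2 - 2*atan(y).
Answer: -2*y*cos(2*y) + 2*log(y - 1) - log(y + 5) + 7*sin(2*y)/2 - 2*atan(y).


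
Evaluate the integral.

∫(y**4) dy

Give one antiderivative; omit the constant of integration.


Answer: y**5/5.


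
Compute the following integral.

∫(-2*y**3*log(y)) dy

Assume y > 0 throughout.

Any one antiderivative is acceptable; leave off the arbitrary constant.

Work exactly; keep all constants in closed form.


Answer: -y**4*log(y)/2 + y**4/8.


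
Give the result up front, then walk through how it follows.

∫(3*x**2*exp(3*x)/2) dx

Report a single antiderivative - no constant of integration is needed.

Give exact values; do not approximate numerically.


The answer is x**2*exp(3*x)/2 - x*exp(3*x)/3 + exp(3*x)/9.
Step 1. Integrate ∫(3*x**2*exp(3*x)/2) dx by parts with u = x**2, dv = (3*exp(3*x)/2) dx, so v = exp(3*x)/2: now x**2*exp(3*x)/2 + ∫(-x*exp(3*x)) dx.
Step 2. Integrate ∫(-x*exp(3*x)) dx by parts with u = x, dv = (-exp(3*x)) dx, so v = -exp(3*x)/3: now x**2*exp(3*x)/2 - x*exp(3*x)/3 + ∫(exp(3*x)/3) dx.
Step 3. Evaluate the standard form: now x**2*exp(3*x)/2 - x*exp(3*x)/3 + exp(3*x)/9.
Answer: x**2*exp(3*x)/2 - x*exp(3*x)/3 + exp(3*x)/9.


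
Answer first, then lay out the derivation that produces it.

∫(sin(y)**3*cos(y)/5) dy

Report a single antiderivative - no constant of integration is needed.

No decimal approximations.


The answer is sin(y)**4/20.
Step 1. Substitute u = sin(y), turning ∫(sin(y)**3*cos(y)/5) dy into ∫(u**3/5) du: now ∫(u**3/5) du.
Step 2. Evaluate the standard form: now u**4/20.
Step 3. Substitute back u = sin(y): now sin(y)**4/20.
Answer: sin(y)**4/20.


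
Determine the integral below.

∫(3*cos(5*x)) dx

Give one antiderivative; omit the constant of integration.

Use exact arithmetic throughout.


Answer: 3*sin(5*x)/5.


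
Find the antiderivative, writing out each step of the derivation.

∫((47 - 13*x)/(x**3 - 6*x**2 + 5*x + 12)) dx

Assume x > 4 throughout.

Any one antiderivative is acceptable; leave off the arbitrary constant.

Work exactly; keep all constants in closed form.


Step 1. Decompose ∫((47 - 13*x)/(x**3 - 6*x**2 + 5*x + 12)) dx by partial fractions, (47 - 13*x)/(x**3 - 6*x**2 + 5*x + 12) = 3/(x + 1) - 2/(x - 3) - 1/(x - 4): now ∫(-1/(x - 4)) dx + ∫(-2/(x - 3)) dx + ∫(3/(x + 1)) dx.
Step 2. Evaluate the standard form [assuming x > 3]: now -2*log(x - 3) + ∫(-1/(x - 4)) dx + ∫(3/(x + 1)) dx.
Step 3. Evaluate the standard form [assuming x > -1]: now -2*log(x - 3) + 3*log(x + 1) + ∫(-1/(x - 4)) dx.
Step 4. Evaluate the standard form [assuming x > 4]: now -log(x - 4) - 2*log(x - 3) + 3*log(x + 1).
Answer: -log(x - 4) - 2*log(x - 3) + 3*log(x + 1).


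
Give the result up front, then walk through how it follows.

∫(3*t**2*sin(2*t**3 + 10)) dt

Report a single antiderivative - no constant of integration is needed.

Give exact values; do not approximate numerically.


The answer is -cos(2*t**3 + 10)/2.
Step 1. Substitute u = t**3 + 5, turning ∫(3*t**2*sin(2*t**3 + 10)) dt into ∫(sin(2*u)) du: now ∫(sin(2*u)) du.
Step 2. Evaluate the standard form: now -cos(2*u)/2.
Step 3. Substitute back u = t**3 + 5: now -cos(2*t**3 + 10)/2.
Answer: -cos(2*t**3 + 10)/2.


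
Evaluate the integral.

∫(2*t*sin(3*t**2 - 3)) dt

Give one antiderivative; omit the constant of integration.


Answer: -cos(3*t**2 - 3)/3.


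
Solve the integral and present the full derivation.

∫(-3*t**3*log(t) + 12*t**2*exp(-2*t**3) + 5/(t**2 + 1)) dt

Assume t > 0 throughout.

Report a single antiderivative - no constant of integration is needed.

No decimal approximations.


Step 1. Rewrite: now ∫(12*t**2*exp(-2*t**3)) dt + ∫(-3*t**3*log(t)) dt + ∫(5/(t**2 + 1)) dt.
Step 2. Integrate ∫(-3*t**3*log(t)) dt by parts with u = log(t), dv = (-3*t**3) dt, so v = -3*t**4/4 [assuming t > 0]: now -3*t**4*log(t)/4 + ∫(3*t**3/4) dt + ∫(12*t**2*exp(-2*t**3)) dt + ∫(5/(t**2 + 1)) dt.
Step 3. Evaluate the standard form: now -3*t**4*log(t)/4 + 3*t**4/16 + ∫(12*t**2*exp(-2*t**3)) dt + ∫(5/(t**2 + 1)) dt.
Step 4. Substitute u = t**3, turning ∫(12*t**2*exp(-2*t**3)) dt into ∫(4*exp(-2*u)) du: now -3*t**4*log(t)/4 + 3*t**4/16 + ∫(5/(t**2 + 1)) dt + ∫(4*exp(-2*u)) du.
Step 5. Evaluate the standard form: now -3*t**4*log(t)/4 + 3*t**4/16 + ∫(5/(t**2 + 1)) dt - 2*exp(-2*u).
Step 6. Substitute back u = t**3: now -3*t**4*log(t)/4 + 3*t**4/16 + ∫(5/(t**2 + 1)) dt - 2*exp(-2*t**3).
Step 7. Evaluate the standard form: now -3*t**4*log(t)/4 + 3*t**4/16 + 5*atan(t) - 2*exp(-2*t**3).
Answer: -3*t**4*log(t)/4 + 3*t**4/16 + 5*atan(t) - 2*exp(-2*t**3).


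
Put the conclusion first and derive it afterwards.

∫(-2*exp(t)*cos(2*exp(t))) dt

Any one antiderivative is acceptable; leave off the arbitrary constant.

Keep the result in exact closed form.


The answer is -sin(2*exp(t)).
Step 1. Substitute u = exp(t), turning ∫(-2*exp(t)*cos(2*exp(t))) dt into ∫(-2*cos(2*u)) du: now ∫(-2*cos(2*u)) du.
Step 2. Evaluate the standard form: now -sin(2*u).
Step 3. Substitute back u = exp(t): now -sin(2*exp(t)).
Answer: -sin(2*exp(t)).


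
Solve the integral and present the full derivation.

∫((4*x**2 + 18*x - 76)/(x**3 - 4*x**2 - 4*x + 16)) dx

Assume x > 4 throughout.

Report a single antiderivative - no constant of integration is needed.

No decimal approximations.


Step 1. Decompose ∫((4*x**2 + 18*x - 76)/(x**3 - 4*x**2 - 4*x + 16)) dx by partial fractions, (4*x**2 + 18*x - 76)/(x**3 - 4*x**2 - 4*x + 16) = -4/(x + 2) + 3/(x - 2) + 5/(x - 4): now ∫(5/(x - 4)) dx + ∫(3/(x - 2)) dx + ∫(-4/(x + 2)) dx.
Step 2. Evaluate the standard form [assuming x > 2]: now 3*log(x - 2) + ∫(5/(x - 4)) dx + ∫(-4/(x + 2)) dx.
Step 3. Evaluate the standard form [assuming x > 4]: now 5*log(x - 4) + 3*log(x - 2) + ∫(-4/(x + 2)) dx.
Step 4. Evaluate the standard form [assuming x > -2]: now 5*log(x - 4) + 3*log(x - 2) - 4*log(x + 2).
Answer: 5*log(x - 4) + 3*log(x - 2) - 4*log(x + 2).


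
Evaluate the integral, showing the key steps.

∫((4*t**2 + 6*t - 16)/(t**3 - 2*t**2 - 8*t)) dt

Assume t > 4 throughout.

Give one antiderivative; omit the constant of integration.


Step 1. Decompose ∫((4*t**2 + 6*t - 16)/(t**3 - 2*t**2 - 8*t)) dt by partial fractions, (4*t**2 + 6*t - 16)/(t**3 - 2*t**2 - 8*t) = -1/(t + 2) + 3/(t - 4) + 2/t: now ∫(2/t) dt + ∫(3/(t - 4)) dt + ∫(-1/(t + 2)) dt.
Step 2. Evaluate the standard form [assuming t > -2]: now -log(t + 2) + ∫(2/t) dt + ∫(3/(t - 4)) dt.
Step 3. Evaluate the standard form [assuming t > 4]: now 3*log(t - 4) - log(t + 2) + ∫(2/t) dt.
Step 4. Evaluate the standard form [assuming t > 0]: now 2*log(t) + 3*log(t - 4) - log(t + 2).
Answer: 2*log(t) + 3*log(t - 4) - log(t + 2).


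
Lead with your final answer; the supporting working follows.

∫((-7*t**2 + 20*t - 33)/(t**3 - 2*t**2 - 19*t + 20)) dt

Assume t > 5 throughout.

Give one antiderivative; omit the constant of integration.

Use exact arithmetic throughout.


The answer is -3*log(t - 5) + log(t - 1) - 5*log(t + 4).
Step 1. Decompose ∫((-7*t**2 + 20*t - 33)/(t**3 - 2*t**2 - 19*t + 20)) dt by partial fractions, (-7*t**2 + 20*t - 33)/(t**3 - 2*t**2 - 19*t + 20) = -5/(t + 4) + 1/(t - 1) - 3/(t - 5): now ∫(-3/(t - 5)) dt + ∫(1/(t - 1)) dt + ∫(-5/(t + 4)) dt.
Step 2. Evaluate the standard form [assuming t > 5]: now -3*log(t - 5) + ∫(1/(t - 1)) dt + ∫(-5/(t + 4)) dt.
Step 3. Evaluate the standard form [assuming t > 1]: now -3*log(t - 5) + log(t - 1) + ∫(-5/(t + 4)) dt.
Step 4. Evaluate the standard form [assuming t > -4]: now -3*log(t - 5) + log(t - 1) - 5*log(t + 4).
Answer: -3*log(t - 5) + log(t - 1) - 5*log(t + 4).


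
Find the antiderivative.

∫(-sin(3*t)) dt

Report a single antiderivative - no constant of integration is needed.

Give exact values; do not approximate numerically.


Answer: cos(3*t)/3.


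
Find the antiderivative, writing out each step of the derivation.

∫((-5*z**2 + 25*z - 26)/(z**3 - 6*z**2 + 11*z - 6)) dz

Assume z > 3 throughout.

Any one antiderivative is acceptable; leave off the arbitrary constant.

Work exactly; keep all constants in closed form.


Step 1. Decompose ∫((-5*z**2 + 25*z - 26)/(z**3 - 6*z**2 + 11*z - 6)) dz by partial fractions, (-5*z**2 + 25*z - 26)/(z**3 - 6*z**2 + 11*z - 6) = -3/(z - 1) - 4/(z - 2) + 2/(z - 3): now ∫(2/(z - 3)) dz + ∫(-4/(z - 2)) dz + ∫(-3/(z - 1)) dz.
Step 2. Evaluate the standard form [assuming z > 2]: now -4*log(z - 2) + ∫(2/(z - 3)) dz + ∫(-3/(z - 1)) dz.
Step 3. Evaluate the standard form [assuming z > 3]: now 2*log(z - 3) - 4*log(z - 2) + ∫(-3/(z - 1)) dz.
Step 4. Evaluate the standard form [assuming z > 1]: now 2*log(z - 3) - 4*log(z - 2) - 3*log(z - 1).
Answer: 2*log(z - 3) - 4*log(z - 2) - 3*log(z - 1).


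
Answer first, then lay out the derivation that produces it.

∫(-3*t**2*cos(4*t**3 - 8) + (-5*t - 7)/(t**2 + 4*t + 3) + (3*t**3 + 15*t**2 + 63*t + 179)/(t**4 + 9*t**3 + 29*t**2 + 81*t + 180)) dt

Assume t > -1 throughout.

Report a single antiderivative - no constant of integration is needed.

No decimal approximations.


The answer is -log(t + 1) - 4*log(t + 3) - log(t + 4) + 4*log(t + 5) - sin(4*t**3 - 8)/4 + 4*atan(t/3)/3.
Step 1. Rewrite: now ∫(-3*t**2*cos(4*t**3 - 8)) dt + ∫((-5*t - 7)/(t**2 + 4*t + 3)) dt + ∫((3*t**3 + 15*t**2 + 63*t + 179)/(t**4 + 9*t**3 + 29*t**2 + 81*t + 180)) dt.
Step 2. Decompose ∫((3*t**3 + 15*t**2 + 63*t + 179)/(t**4 + 9*t**3 + 29*t**2 + 81*t + 180)) dt by partial fractions, (3*t**3 + 15*t**2 + 63*t + 179)/(t**4 + 9*t**3 + 29*t**2 + 81*t + 180) = 4/(t**2 + 9) + 4/(t + 5) - 1/(t + 4): now ∫(-3*t**2*cos(4*t**3 - 8)) dt + ∫((-5*t - 7)/(t**2 + 4*t + 3)) dt + ∫(-1/(t + 4)) dt + ∫(4/(t + 5)) dt + ∫(4/(t**2 + 9)) dt.
Step 3. Evaluate the standard form [assuming t > -5]: now 4*log(t + 5) + ∫(-3*t**2*cos(4*t**3 - 8)) dt + ∫((-5*t - 7)/(t**2 + 4*t + 3)) dt + ∫(-1/(t + 4)) dt + ∫(4/(t**2 + 9)) dt.
Step 4. Evaluate the standard form [assuming t > -4]: now -log(t + 4) + 4*log(t + 5) + ∫(-3*t**2*cos(4*t**3 - 8)) dt + ∫((-5*t - 7)/(t**2 + 4*t + 3)) dt + ∫(4/(t**2 + 9)) dt.
Step 5. Evaluate the standard form: now -log(t + 4) + 4*log(t + 5) + 4*atan(t/3)/3 + ∫(-3*t**2*cos(4*t**3 - 8)) dt + ∫((-5*t - 7)/(t**2 + 4*t + 3)) dt.
Step 6. Decompose ∫((-5*t - 7)/(t**2 + 4*t + 3)) dt by partial fractions, (-5*t - 7)/(t**2 + 4*t + 3) = -4/(t + 3) - 1/(t + 1): now -log(t + 4) + 4*log(t + 5) + 4*atan(t/3)/3 + ∫(-3*t**2*cos(4*t**3 - 8)) dt + ∫(-1/(t + 1)) dt + ∫(-4/(t + 3)) dt.
Step 7. Evaluate the standard form [assuming t > -1]: now -log(t + 1) - log(t + 4) + 4*log(t + 5) + 4*atan(t/3)/3 + ∫(-3*t**2*cos(4*t**3 - 8)) dt + ∫(-4/(t + 3)) dt.
Step 8. Evaluate the standard form [assuming t > -3]: now -log(t + 1) - 4*log(t + 3) - log(t + 4) + 4*log(t + 5) + 4*atan(t/3)/3 + ∫(-3*t**2*cos(4*t**3 - 8)) dt.
Step 9. Substitute u = t**3 - 2, turning ∫(-3*t**2*cos(4*t**3 - 8)) dt into ∫(-cos(4*u)) du: now -log(t + 1) - 4*log(t + 3) - log(t + 4) + 4*log(t + 5) + 4*atan(t/3)/3 + ∫(-cos(4*u)) du.
Step 10. Evaluate the standard form: now -log(t + 1) - 4*log(t + 3) - log(t + 4) + 4*log(t + 5) - sin(4*u)/4 + 4*atan(t/3)/3.
Step 11. Substitute back u = t**3 - 2: now -log(t + 1) - 4*log(t + 3) - log(t + 4) + 4*log(t + 5) - sin(4*t**3 - 8)/4 + 4*atan(t/3)/3.
Answer: -log(t + 1) - 4*log(t + 3) - log(t + 4) + 4*log(t + 5) - sin(4*t**3 - 8)/4 + 4*atan(t/3)/3.


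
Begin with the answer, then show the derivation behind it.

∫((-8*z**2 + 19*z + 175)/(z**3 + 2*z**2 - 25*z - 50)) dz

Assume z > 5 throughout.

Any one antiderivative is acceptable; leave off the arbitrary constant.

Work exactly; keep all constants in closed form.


The answer is log(z - 5) - 5*log(z + 2) - 4*log(z + 5).
Step 1. Decompose ∫((-8*z**2 + 19*z + 175)/(z**3 + 2*z**2 - 25*z - 50)) dz by partial fractions, (-8*z**2 + 19*z + 175)/(z**3 + 2*z**2 - 25*z - 50) = -4/(z + 5) - 5/(z + 2) + 1/(z - 5): now ∫(1/(z - 5)) dz + ∫(-5/(z + 2)) dz + ∫(-4/(z + 5)) dz.
Step 2. Evaluate the standard form [assuming z > -5]: now -4*log(z + 5) + ∫(1/(z - 5)) dz + ∫(-5/(z + 2)) dz.
Step 3. Evaluate the standard form [assuming z > -2]: now -5*log(z + 2) - 4*log(z + 5) + ∫(1/(z - 5)) dz.
Step 4. Evaluate the standard form [assuming z > 5]: now log(z - 5) - 5*log(z + 2) - 4*log(z + 5).
Answer: log(z - 5) - 5*log(z + 2) - 4*log(z + 5).


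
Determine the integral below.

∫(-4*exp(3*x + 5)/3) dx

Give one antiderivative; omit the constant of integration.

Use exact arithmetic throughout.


Answer: -4*exp(3*x + 5)/9.


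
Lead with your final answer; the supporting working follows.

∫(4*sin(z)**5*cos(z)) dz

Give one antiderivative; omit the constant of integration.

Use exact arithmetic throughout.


The answer is 2*sin(z)**6/3.
Step 1. Substitute u = sin(z), turning ∫(4*sin(z)**5*cos(z)) dz into ∫(4*u**5) du: now ∫(4*u**5) du.
Step 2. Evaluate the standard form: now 2*u**6/3.
Step 3. Substitute back u = sin(z): now 2*sin(z)**6/3.
Answer: 2*sin(z)**6/3.


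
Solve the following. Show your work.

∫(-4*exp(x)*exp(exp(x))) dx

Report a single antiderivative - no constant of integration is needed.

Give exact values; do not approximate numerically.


Step 1. Substitute u = exp(x), turning ∫(-4*exp(x)*exp(exp(x))) dx into ∫(-4*exp(u)) du: now ∫(-4*exp(u)) du.
Step 2. Evaluate the standard form: now -4*exp(u).
Step 3. Substitute back u = exp(x): now -4*exp(exp(x)).
Answer: -4*exp(exp(x)).


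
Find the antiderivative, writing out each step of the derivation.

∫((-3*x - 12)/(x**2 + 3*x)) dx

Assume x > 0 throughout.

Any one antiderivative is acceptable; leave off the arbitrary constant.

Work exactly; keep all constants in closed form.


Step 1. Decompose ∫((-3*x - 12)/(x**2 + 3*x)) dx by partial fractions, (-3*x - 12)/(x**2 + 3*x) = 1/(x + 3) - 4/x: now ∫(-4/x) dx + ∫(1/(x + 3)) dx.
Step 2. Evaluate the standard form [assuming x > 0]: now -4*log(x) + ∫(1/(x + 3)) dx.
Step 3. Evaluate the standard form [assuming x > -3]: now -4*log(x) + log(x + 3).
Answer: -4*log(x) + log(x + 3).


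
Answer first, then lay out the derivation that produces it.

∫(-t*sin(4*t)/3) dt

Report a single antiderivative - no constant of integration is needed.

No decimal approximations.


The answer is t*cos(4*t)/12 - sin(4*t)/48.
Step 1. Integrate ∫(-t*sin(4*t)/3) dt by parts with u = t, dv = (-sin(4*t)/3) dt, so v = cos(4*t)/12: now t*cos(4*t)/12 + ∫(-cos(4*t)/12) dt.
Step 2. Evaluate the standard form: now t*cos(4*t)/12 - sin(4*t)/48.
Answer: t*cos(4*t)/12 - sin(4*t)/48.


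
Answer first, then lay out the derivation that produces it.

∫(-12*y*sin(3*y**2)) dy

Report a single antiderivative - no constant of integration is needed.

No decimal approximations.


The answer is 2*cos(3*y**2).
Step 1. Substitute u = y**2, turning ∫(-12*y*sin(3*y**2)) dy into ∫(-6*sin(3*u)) du: now ∫(-6*sin(3*u)) du.
Step 2. Evaluate the standard form: now 2*cos(3*u).
Step 3. Substitute back u = y**2: now 2*cos(3*y**2).
Answer: 2*cos(3*y**2).


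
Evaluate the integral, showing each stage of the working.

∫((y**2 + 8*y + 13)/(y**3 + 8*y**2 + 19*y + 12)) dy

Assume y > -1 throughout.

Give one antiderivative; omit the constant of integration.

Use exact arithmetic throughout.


Step 1. Decompose ∫((y**2 + 8*y + 13)/(y**3 + 8*y**2 + 19*y + 12)) dy by partial fractions, (y**2 + 8*y + 13)/(y**3 + 8*y**2 + 19*y + 12) = -1/(y + 4) + 1/(y + 3) + 1/(y + 1): now ∫(1/(y + 1)) dy + ∫(1/(y + 3)) dy + ∫(-1/(y + 4)) dy.
Step 2. Evaluate the standard form [assuming y > -1]: now log(y + 1) + ∫(1/(y + 3)) dy + ∫(-1/(y + 4)) dy.
Step 3. Evaluate the standard form [assuming y > -3]: now log(y + 1) + log(y + 3) + ∫(-1/(y + 4)) dy.
Step 4. Evaluate the standard form [assuming y > -4]: now log(y + 1) + log(y + 3) - log(y + 4).
Answer: log(y + 1) + log(y + 3) - log(y + 4).


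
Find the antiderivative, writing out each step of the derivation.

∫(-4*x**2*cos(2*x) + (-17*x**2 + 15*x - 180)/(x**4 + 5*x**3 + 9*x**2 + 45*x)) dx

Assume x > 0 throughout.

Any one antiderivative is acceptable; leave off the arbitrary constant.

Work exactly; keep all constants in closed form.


Step 1. Rewrite: now ∫(-4*x**2*cos(2*x)) dx + ∫((-17*x**2 + 15*x - 180)/(x**4 + 5*x**3 + 9*x**2 + 45*x)) dx.
Step 2. Decompose ∫((-17*x**2 + 15*x - 180)/(x**4 + 5*x**3 + 9*x**2 + 45*x)) dx by partial fractions, (-17*x**2 + 15*x - 180)/(x**4 + 5*x**3 + 9*x**2 + 45*x) = 3/(x**2 + 9) + 4/(x + 5) - 4/x: now ∫(-4/x) dx + ∫(-4*x**2*cos(2*x)) dx + ∫(4/(x + 5)) dx + ∫(3/(x**2 + 9)) dx.
Step 3. Evaluate the standard form [assuming x > -5]: now 4*log(x + 5) + ∫(-4/x) dx + ∫(-4*x**2*cos(2*x)) dx + ∫(3/(x**2 + 9)) dx.
Step 4. Evaluate the standard form [assuming x > 0]: now -4*log(x) + 4*log(x + 5) + ∫(-4*x**2*cos(2*x)) dx + ∫(3/(x**2 + 9)) dx.
Step 5. Evaluate the standard form: now -4*log(x) + 4*log(x + 5) + atan(x/3) + ∫(-4*x**2*cos(2*x)) dx.
Step 6. Integrate ∫(-4*x**2*cos(2*x)) dx by parts with u = x**2, dv = (-4*cos(2*x)) dx, so v = -2*sin(2*x): now -2*x**2*sin(2*x) - 4*log(x) + 4*log(x + 5) + atan(x/3) + ∫(4*x*sin(2*x)) dx.
Step 7. Integrate ∫(4*x*sin(2*x)) dx by parts with u = x, dv = (4*sin(2*x)) dx, so v = -2*cos(2*x): now -2*x**2*sin(2*x) - 2*x*cos(2*x) - 4*log(x) + 4*log(x + 5) + atan(x/3) + ∫(2*cos(2*x)) dx.
Step 8. Evaluate the standard form: now -2*x**2*sin(2*x) - 2*x*cos(2*x) - 4*log(x) + 4*log(x + 5) + sin(2*x) + atan(x/3).
Answer: -2*x**2*sin(2*x) - 2*x*cos(2*x) - 4*log(x) + 4*log(x + 5) + sin(2*x) + atan(x/3).


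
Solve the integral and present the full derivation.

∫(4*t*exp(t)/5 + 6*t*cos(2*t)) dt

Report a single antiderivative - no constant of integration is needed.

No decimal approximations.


Step 1. Rewrite: now ∫(4*t*exp(t)/5) dt + ∫(6*t*cos(2*t)) dt.
Step 2. Integrate ∫(6*t*cos(2*t)) dt by parts with u = t, dv = (6*cos(2*t)) dt, so v = 3*sin(2*t): now 3*t*sin(2*t) + ∫(4*t*exp(t)/5) dt + ∫(-3*sin(2*t)) dt.
Step 3. Evaluate the standard form: now 3*t*sin(2*t) + 3*cos(2*t)/2 + ∫(4*t*exp(t)/5) dt.
Step 4. Integrate ∫(4*t*exp(t)/5) dt by parts with u = t, dv = (4*exp(t)/5) dt, so v = 4*exp(t)/5: now 4*t*exp(t)/5 + 3*t*sin(2*t) + 3*cos(2*t)/2 + ∫(-4*exp(t)/5) dt.
Step 5. Evaluate the standard form: now 4*t*exp(t)/5 + 3*t*sin(2*t) - 4*exp(t)/5 + 3*cos(2*t)/2.
Answer: 4*t*exp(t)/5 + 3*t*sin(2*t) - 4*exp(t)/5 + 3*cos(2*t)/2.


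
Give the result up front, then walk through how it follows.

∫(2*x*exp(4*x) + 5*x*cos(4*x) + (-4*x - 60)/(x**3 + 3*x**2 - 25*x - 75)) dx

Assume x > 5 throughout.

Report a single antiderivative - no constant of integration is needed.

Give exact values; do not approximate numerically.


The answer is x*exp(4*x)/2 + 5*x*sin(4*x)/4 - exp(4*x)/8 - log(x - 5) + 3*log(x + 3) - 2*log(x + 5) + 5*cos(4*x)/16.
Step 1. Rewrite: now ∫(2*x*exp(4*x)) dx + ∫(5*x*cos(4*x)) dx + ∫((-4*x - 60)/(x**3 + 3*x**2 - 25*x - 75)) dx.
Step 2. Decompose ∫((-4*x - 60)/(x**3 + 3*x**2 - 25*x - 75)) dx by partial fractions, (-4*x - 60)/(x**3 + 3*x**2 - 25*x - 75) = -2/(x + 5) + 3/(x + 3) - 1/(x - 5): now ∫(2*x*exp(4*x)) dx + ∫(5*x*cos(4*x)) dx + ∫(-1/(x - 5)) dx + ∫(3/(x + 3)) dx + ∫(-2/(x + 5)) dx.
Step 3. Evaluate the standard form [assuming x > 5]: now -log(x - 5) + ∫(2*x*exp(4*x)) dx + ∫(5*x*cos(4*x)) dx + ∫(3/(x + 3)) dx + ∫(-2/(x + 5)) dx.
Step 4. Evaluate the standard form [assuming x > -3]: now -log(x - 5) + 3*log(x + 3) + ∫(2*x*exp(4*x)) dx + ∫(5*x*cos(4*x)) dx + ∫(-2/(x + 5)) dx.
Step 5. Evaluate the standard form [assuming x > -5]: now -log(x - 5) + 3*log(x + 3) - 2*log(x + 5) + ∫(2*x*exp(4*x)) dx + ∫(5*x*cos(4*x)) dx.
Step 6. Integrate ∫(2*x*exp(4*x)) dx by parts with u = x, dv = (2*exp(4*x)) dx, so v = exp(4*x)/2: now x*exp(4*x)/2 - log(x - 5) + 3*log(x + 3) - 2*log(x + 5) + ∫(5*x*cos(4*x)) dx + ∫(-exp(4*x)/2) dx.
Step 7. Evaluate the standard form: now x*exp(4*x)/2 - exp(4*x)/8 - log(x - 5) + 3*log(x + 3) - 2*log(x + 5) + ∫(5*x*cos(4*x)) dx.
Step 8. Integrate ∫(5*x*cos(4*x)) dx by parts with u = x, dv = (5*cos(4*x)) dx, so v = 5*sin(4*x)/4: now x*exp(4*x)/2 + 5*x*sin(4*x)/4 - exp(4*x)/8 - log(x - 5) + 3*log(x + 3) - 2*log(x + 5) + ∫(-5*sin(4*x)/4) dx.
Step 9. Evaluate the standard form: now x*exp(4*x)/2 + 5*x*sin(4*x)/4 - exp(4*x)/8 - log(x - 5) + 3*log(x + 3) - 2*log(x + 5) + 5*cos(4*x)/16.
Answer: x*exp(4*x)/2 + 5*x*sin(4*x)/4 - exp(4*x)/8 - log(x - 5) + 3*log(x + 3) - 2*log(x + 5) + 5*cos(4*x)/16.


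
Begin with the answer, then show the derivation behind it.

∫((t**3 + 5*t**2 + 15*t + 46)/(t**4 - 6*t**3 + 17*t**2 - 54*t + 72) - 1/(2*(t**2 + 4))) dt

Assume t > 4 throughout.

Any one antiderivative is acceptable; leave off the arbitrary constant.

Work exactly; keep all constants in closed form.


The answer is 5*log(t - 4) - 4*log(t - 2) - atan(t/3)/3 - atan(t/2)/4.
Step 1. Rewrite: now ∫((t**3 + 5*t**2 + 15*t + 46)/(t**4 - 6*t**3 + 17*t**2 - 54*t + 72)) dt + ∫(-1/(2*(t**2 + 4))) dt.
Step 2. Decompose ∫((t**3 + 5*t**2 + 15*t + 46)/(t**4 - 6*t**3 + 17*t**2 - 54*t + 72)) dt by partial fractions, (t**3 + 5*t**2 + 15*t + 46)/(t**4 - 6*t**3 + 17*t**2 - 54*t + 72) = -1/(t**2 + 9) - 4/(t - 2) + 5/(t - 4): now ∫(5/(t - 4)) dt + ∫(-4/(t - 2)) dt + ∫(-1/(2*(t**2 + 4))) dt + ∫(-1/(t**2 + 9)) dt.
Step 3. Evaluate the standard form [assuming t > 4]: now 5*log(t - 4) + ∫(-4/(t - 2)) dt + ∫(-1/(2*(t**2 + 4))) dt + ∫(-1/(t**2 + 9)) dt.
Step 4. Evaluate the standard form [assuming t > 2]: now 5*log(t - 4) - 4*log(t - 2) + ∫(-1/(2*(t**2 + 4))) dt + ∫(-1/(t**2 + 9)) dt.
Step 5. Evaluate the standard form: now 5*log(t - 4) - 4*log(t - 2) - atan(t/3)/3 + ∫(-1/(2*(t**2 + 4))) dt.
Step 6. Evaluate the standard form: now 5*log(t - 4) - 4*log(t - 2) - atan(t/3)/3 - atan(t/2)/4.
Answer: 5*log(t - 4) - 4*log(t - 2) - atan(t/3)/3 - atan(t/2)/4.


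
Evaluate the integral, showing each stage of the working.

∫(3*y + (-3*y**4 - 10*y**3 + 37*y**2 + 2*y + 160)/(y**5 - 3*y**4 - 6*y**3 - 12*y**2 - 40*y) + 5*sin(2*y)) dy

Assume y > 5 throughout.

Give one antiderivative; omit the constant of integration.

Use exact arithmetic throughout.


Step 1. Rewrite: now ∫(3*y) dy + ∫((-3*y**4 - 10*y**3 + 37*y**2 + 2*y + 160)/(y**5 - 3*y**4 - 6*y**3 - 12*y**2 - 40*y)) dy + ∫(5*sin(2*y)) dy.
Step 2. Decompose ∫((-3*y**4 - 10*y**3 + 37*y**2 + 2*y + 160)/(y**5 - 3*y**4 - 6*y**3 - 12*y**2 - 40*y)) dy by partial fractions, (-3*y**4 - 10*y**3 + 37*y**2 + 2*y + 160)/(y**5 - 3*y**4 - 6*y**3 - 12*y**2 - 40*y) = -3/(y**2 + 4) + 3/(y + 2) - 2/(y - 5) - 4/y: now ∫(-4/y) dy + ∫(3*y) dy + ∫(-2/(y - 5)) dy + ∫(3/(y + 2)) dy + ∫(-3/(y**2 + 4)) dy + ∫(5*sin(2*y)) dy.
Step 3. Evaluate the standard form [assuming y > 0]: now -4*log(y) + ∫(3*y) dy + ∫(-2/(y - 5)) dy + ∫(3/(y + 2)) dy + ∫(-3/(y**2 + 4)) dy + ∫(5*sin(2*y)) dy.
Step 4. Evaluate the standard form [assuming y > -2]: now -4*log(y) + 3*log(y + 2) + ∫(3*y) dy + ∫(-2/(y - 5)) dy + ∫(-3/(y**2 + 4)) dy + ∫(5*sin(2*y)) dy.
Step 5. Evaluate the standard form [assuming y > 5]: now -4*log(y) - 2*log(y - 5) + 3*log(y + 2) + ∫(3*y) dy + ∫(-3/(y**2 + 4)) dy + ∫(5*sin(2*y)) dy.
Step 6. Evaluate the standard form: now -4*log(y) - 2*log(y - 5) + 3*log(y + 2) - 3*atan(y/2)/2 + ∫(3*y) dy + ∫(5*sin(2*y)) dy.
Step 7. Evaluate the standard form: now -4*log(y) - 2*log(y - 5) + 3*log(y + 2) - 5*cos(2*y)/2 - 3*atan(y/2)/2 + ∫(3*y) dy.
Step 8. Evaluate the standard form: now 3*y**2/2 - 4*log(y) - 2*log(y - 5) + 3*log(y + 2) - 5*cos(2*y)/2 - 3*atan(y/2)/2.
Answer: 3*y**2/2 - 4*log(y) - 2*log(y - 5) + 3*log(y + 2) - 5*cos(2*y)/2 - 3*atan(y/2)/2.


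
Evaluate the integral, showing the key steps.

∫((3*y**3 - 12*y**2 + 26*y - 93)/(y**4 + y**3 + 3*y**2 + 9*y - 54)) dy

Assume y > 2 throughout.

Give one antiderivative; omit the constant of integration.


Step 1. Decompose ∫((3*y**3 - 12*y**2 + 26*y - 93)/(y**4 + y**3 + 3*y**2 + 9*y - 54)) dy by partial fractions, (3*y**3 - 12*y**2 + 26*y - 93)/(y**4 + y**3 + 3*y**2 + 9*y - 54) = -1/(y**2 + 9) + 4/(y + 3) - 1/(y - 2): now ∫(-1/(y - 2)) dy + ∫(4/(y + 3)) dy + ∫(-1/(y**2 + 9)) dy.
Step 2. Evaluate the standard form [assuming y > -3]: now 4*log(y + 3) + ∫(-1/(y - 2)) dy + ∫(-1/(y**2 + 9)) dy.
Step 3. Evaluate the standard form [assuming y > 2]: now -log(y - 2) + 4*log(y + 3) + ∫(-1/(y**2 + 9)) dy.
Step 4. Evaluate the standard form: now -log(y - 2) + 4*log(y + 3) - atan(y/3)/3.
Answer: -log(y - 2) + 4*log(y + 3) - atan(y/3)/3.


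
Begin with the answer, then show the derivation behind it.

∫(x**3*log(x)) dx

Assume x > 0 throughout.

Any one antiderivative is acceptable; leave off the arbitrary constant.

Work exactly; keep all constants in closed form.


The answer is x**4*log(x)/4 - x**4/16.
Step 1. Integrate ∫(x**3*log(x)) dx by parts with u = log(x), dv = (x**3) dx, so v = x**4/4 [assuming x > 0]: now x**4*log(x)/4 + ∫(-x**3/4) dx.
Step 2. Evaluate the standard form: now x**4*log(x)/4 - x**4/16.
Answer: x**4*log(x)/4 - x**4/16.


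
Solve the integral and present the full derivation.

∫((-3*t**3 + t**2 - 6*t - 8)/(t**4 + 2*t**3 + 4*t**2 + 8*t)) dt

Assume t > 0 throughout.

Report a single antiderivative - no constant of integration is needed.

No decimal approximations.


Step 1. Decompose ∫((-3*t**3 + t**2 - 6*t - 8)/(t**4 + 2*t**3 + 4*t**2 + 8*t)) dt by partial fractions, (-3*t**3 + t**2 - 6*t - 8)/(t**4 + 2*t**3 + 4*t**2 + 8*t) = 3/(t**2 + 4) - 2/(t + 2) - 1/t: now ∫(-1/t) dt + ∫(-2/(t + 2)) dt + ∫(3/(t**2 + 4)) dt.
Step 2. Evaluate the standard form [assuming t > -2]: now -2*log(t + 2) + ∫(-1/t) dt + ∫(3/(t**2 + 4)) dt.
Step 3. Evaluate the standard form [assuming t > 0]: now -log(t) - 2*log(t + 2) + ∫(3/(t**2 + 4)) dt.
Step 4. Evaluate the standard form: now -log(t) - 2*log(t + 2) + 3*atan(t/2)/2.
Answer: -log(t) - 2*log(t + 2) + 3*atan(t/2)/2.


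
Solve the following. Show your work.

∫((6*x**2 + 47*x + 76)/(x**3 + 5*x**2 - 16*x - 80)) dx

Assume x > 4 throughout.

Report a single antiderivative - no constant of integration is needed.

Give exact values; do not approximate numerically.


Step 1. Decompose ∫((6*x**2 + 47*x + 76)/(x**3 + 5*x**2 - 16*x - 80)) dx by partial fractions, (6*x**2 + 47*x + 76)/(x**3 + 5*x**2 - 16*x - 80) = -1/(x + 5) + 2/(x + 4) + 5/(x - 4): now ∫(5/(x - 4)) dx + ∫(2/(x + 4)) dx + ∫(-1/(x + 5)) dx.
Step 2. Evaluate the standard form [assuming x > -4]: now 2*log(x + 4) + ∫(5/(x - 4)) dx + ∫(-1/(x + 5)) dx.
Step 3. Evaluate the standard form [assuming x > -5]: now 2*log(x + 4) - log(x + 5) + ∫(5/(x - 4)) dx.
Step 4. Evaluate the standard form [assuming x > 4]: now 5*log(x - 4) + 2*log(x + 4) - log(x + 5).
Answer: 5*log(x - 4) + 2*log(x + 4) - log(x + 5).


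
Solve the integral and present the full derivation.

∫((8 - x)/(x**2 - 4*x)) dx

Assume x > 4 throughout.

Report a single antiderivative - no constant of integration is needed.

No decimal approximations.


Step 1. Decompose ∫((8 - x)/(x**2 - 4*x)) dx by partial fractions, (8 - x)/(x**2 - 4*x) = 1/(x - 4) - 2/x: now ∫(-2/x) dx + ∫(1/(x - 4)) dx.
Step 2. Evaluate the standard form [assuming x > 4]: now log(x - 4) + ∫(-2/x) dx.
Step 3. Evaluate the standard form [assuming x > 0]: now -2*log(x) + log(x - 4).
Answer: -2*log(x) + log(x - 4).


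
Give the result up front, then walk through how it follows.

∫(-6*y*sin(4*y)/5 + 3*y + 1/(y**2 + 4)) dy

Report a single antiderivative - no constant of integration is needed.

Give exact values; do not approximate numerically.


The answer is 3*y**2/2 + 3*y*cos(4*y)/10 - 3*sin(4*y)/40 + atan(y/2)/2.
Step 1. Rewrite: now ∫(3*y) dy + ∫(-6*y*sin(4*y)/5) dy + ∫(1/(y**2 + 4)) dy.
Step 2. Integrate ∫(-6*y*sin(4*y)/5) dy by parts with u = y, dv = (-6*sin(4*y)/5) dy, so v = 3*cos(4*y)/10: now 3*y*cos(4*y)/10 + ∫(3*y) dy + ∫(1/(y**2 + 4)) dy + ∫(-3*cos(4*y)/10) dy.
Step 3. Evaluate the standard form: now 3*y*cos(4*y)/10 - 3*sin(4*y)/40 + ∫(3*y) dy + ∫(1/(y**2 + 4)) dy.
Step 4. Evaluate the standard form: now 3*y**2/2 + 3*y*cos(4*y)/10 - 3*sin(4*y)/40 + ∫(1/(y**2 + 4)) dy.
Step 5. Evaluate the standard form: now 3*y**2/2 + 3*y*cos(4*y)/10 - 3*sin(4*y)/40 + atan(y/2)/2.
Answer: 3*y**2/2 + 3*y*cos(4*y)/10 - 3*sin(4*y)/40 + atan(y/2)/2.


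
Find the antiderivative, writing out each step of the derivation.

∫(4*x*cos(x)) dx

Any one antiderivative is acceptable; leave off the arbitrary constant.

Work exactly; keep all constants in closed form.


Step 1. Integrate ∫(4*x*cos(x)) dx by parts with u = x, dv = (4*cos(x)) dx, so v = 4*sin(x): now 4*x*sin(x) + ∫(-4*sin(x)) dx.
Step 2. Evaluate the standard form: now 4*x*sin(x) + 4*cos(x).
Answer: 4*x*sin(x) + 4*cos(x).


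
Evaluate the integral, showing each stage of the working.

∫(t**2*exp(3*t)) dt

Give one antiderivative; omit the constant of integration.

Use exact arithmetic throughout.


Step 1. Integrate ∫(t**2*exp(3*t)) dt by parts with u = t**2, dv = (exp(3*t)) dt, so v = exp(3*t)/3: now t**2*exp(3*t)/3 + ∫(-2*t*exp(3*t)/3) dt.
Step 2. Integrate ∫(-2*t*exp(3*t)/3) dt by parts with u = t, dv = (-2*exp(3*t)/3) dt, so v = -2*exp(3*t)/9: now t**2*exp(3*t)/3 - 2*t*exp(3*t)/9 + ∫(2*exp(3*t)/9) dt.
Step 3. Evaluate the standard form: now t**2*exp(3*t)/3 - 2*t*exp(3*t)/9 + 2*exp(3*t)/27.
Answer: t**2*exp(3*t)/3 - 2*t*exp(3*t)/9 + 2*exp(3*t)/27.


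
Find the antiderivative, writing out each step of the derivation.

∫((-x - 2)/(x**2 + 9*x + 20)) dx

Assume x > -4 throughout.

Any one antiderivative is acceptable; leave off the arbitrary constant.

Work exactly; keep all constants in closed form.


Step 1. Decompose ∫((-x - 2)/(x**2 + 9*x + 20)) dx by partial fractions, (-x - 2)/(x**2 + 9*x + 20) = -3/(x + 5) + 2/(x + 4): now ∫(2/(x + 4)) dx + ∫(-3/(x + 5)) dx.
Step 2. Evaluate the standard form [assuming x > -5]: now -3*log(x + 5) + ∫(2/(x + 4)) dx.
Step 3. Evaluate the standard form [assuming x > -4]: now 2*log(x + 4) - 3*log(x + 5).
Answer: 2*log(x + 4) - 3*log(x + 5).


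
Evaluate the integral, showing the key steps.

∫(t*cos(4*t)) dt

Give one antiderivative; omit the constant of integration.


Step 1. Integrate ∫(t*cos(4*t)) dt by parts with u = t, dv = (cos(4*t)) dt, so v = sin(4*t)/4: now t*sin(4*t)/4 + ∫(-sin(4*t)/4) dt.
Step 2. Evaluate the standard form: now t*sin(4*t)/4 + cos(4*t)/16.
Answer: t*sin(4*t)/4 + cos(4*t)/16.


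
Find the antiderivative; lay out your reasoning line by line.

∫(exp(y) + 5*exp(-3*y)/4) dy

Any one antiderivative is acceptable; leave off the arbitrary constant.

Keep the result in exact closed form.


Step 1. Rewrite: now ∫(5*exp(-3*y)/4) dy + ∫(exp(y)) dy.
Step 2. Evaluate the standard form: now ∫(exp(y)) dy - 5*exp(-3*y)/12.
Step 3. Evaluate the standard form: now exp(y) - 5*exp(-3*y)/12.
Answer: exp(y) - 5*exp(-3*y)/12.


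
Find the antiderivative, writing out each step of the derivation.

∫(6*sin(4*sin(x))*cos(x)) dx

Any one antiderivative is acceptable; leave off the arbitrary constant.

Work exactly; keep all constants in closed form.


Step 1. Substitute u = sin(x), turning ∫(6*sin(4*sin(x))*cos(x)) dx into ∫(6*sin(4*u)) du: now ∫(6*sin(4*u)) du.
Step 2. Evaluate the standard form: now -3*cos(4*u)/2.
Step 3. Substitute back u = sin(x): now -3*cos(4*sin(x))/2.
Answer: -3*cos(4*sin(x))/2.


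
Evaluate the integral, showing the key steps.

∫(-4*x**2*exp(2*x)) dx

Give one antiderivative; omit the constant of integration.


Step 1. Integrate ∫(-4*x**2*exp(2*x)) dx by parts with u = x**2, dv = (-4*exp(2*x)) dx, so v = -2*exp(2*x): now -2*x**2*exp(2*x) + ∫(4*x*exp(2*x)) dx.
Step 2. Integrate ∫(4*x*exp(2*x)) dx by parts with u = x, dv = (4*exp(2*x)) dx, so v = 2*exp(2*x): now -2*x**2*exp(2*x) + 2*x*exp(2*x) + ∫(-2*exp(2*x)) dx.
Step 3. Evaluate the standard form: now -2*x**2*exp(2*x) + 2*x*exp(2*x) - exp(2*x).
Answer: -2*x**2*exp(2*x) + 2*x*exp(2*x) - exp(2*x).


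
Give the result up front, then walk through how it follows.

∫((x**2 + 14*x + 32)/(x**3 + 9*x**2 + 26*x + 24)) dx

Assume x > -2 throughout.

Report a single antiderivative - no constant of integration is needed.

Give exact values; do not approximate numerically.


The answer is 4*log(x + 2) + log(x + 3) - 4*log(x + 4).
Step 1. Decompose ∫((x**2 + 14*x + 32)/(x**3 + 9*x**2 + 26*x + 24)) dx by partial fractions, (x**2 + 14*x + 32)/(x**3 + 9*x**2 + 26*x + 24) = -4/(x + 4) + 1/(x + 3) + 4/(x + 2): now ∫(4/(x + 2)) dx + ∫(1/(x + 3)) dx + ∫(-4/(x + 4)) dx.
Step 2. Evaluate the standard form [assuming x > -4]: now -4*log(x + 4) + ∫(4/(x + 2)) dx + ∫(1/(x + 3)) dx.
Step 3. Evaluate the standard form [assuming x > -2]: now 4*log(x + 2) - 4*log(x + 4) + ∫(1/(x + 3)) dx.
Step 4. Evaluate the standard form [assuming x > -3]: now 4*log(x + 2) + log(x + 3) - 4*log(x + 4).
Answer: 4*log(x + 2) + log(x + 3) - 4*log(x + 4).


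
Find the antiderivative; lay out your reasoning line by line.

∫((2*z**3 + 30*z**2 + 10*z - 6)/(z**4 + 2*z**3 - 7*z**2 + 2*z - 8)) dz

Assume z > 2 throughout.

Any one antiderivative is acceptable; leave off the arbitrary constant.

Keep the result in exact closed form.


Step 1. Decompose ∫((2*z**3 + 30*z**2 + 10*z - 6)/(z**4 + 2*z**3 - 7*z**2 + 2*z - 8)) dz by partial fractions, (2*z**3 + 30*z**2 + 10*z - 6)/(z**4 + 2*z**3 - 7*z**2 + 2*z - 8) = 4/(z**2 + 1) - 3/(z + 4) + 5/(z - 2): now ∫(5/(z - 2)) dz + ∫(-3/(z + 4)) dz + ∫(4/(z**2 + 1)) dz.
Step 2. Evaluate the standard form [assuming z > 2]: now 5*log(z - 2) + ∫(-3/(z + 4)) dz + ∫(4/(z**2 + 1)) dz.
Step 3. Evaluate the standard form [assuming z > -4]: now 5*log(z - 2) - 3*log(z + 4) + ∫(4/(z**2 + 1)) dz.
Step 4. Evaluate the standard form: now 5*log(z - 2) - 3*log(z + 4) + 4*atan(z).
Answer: 5*log(z - 2) - 3*log(z + 4) + 4*atan(z).


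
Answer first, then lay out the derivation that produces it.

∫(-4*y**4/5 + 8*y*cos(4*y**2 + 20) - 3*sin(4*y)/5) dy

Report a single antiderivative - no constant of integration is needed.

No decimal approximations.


The answer is -4*y**5/25 + sin(4*y**2 + 20) + 3*cos(4*y)/20.
Step 1. Rewrite: now ∫(-4*y**4/5) dy + ∫(8*y*cos(4*y**2 + 20)) dy + ∫(-3*sin(4*y)/5) dy.
Step 2. Evaluate the standard form: now 3*cos(4*y)/20 + ∫(-4*y**4/5) dy + ∫(8*y*cos(4*y**2 + 20)) dy.
Step 3. Substitute u = y**2 + 5, turning ∫(8*y*cos(4*y**2 + 20)) dy into ∫(4*cos(4*u)) du: now 3*cos(4*y)/20 + ∫(-4*y**4/5) dy + ∫(4*cos(4*u)) du.
Step 4. Evaluate the standard form: now sin(4*u) + 3*cos(4*y)/20 + ∫(-4*y**4/5) dy.
Step 5. Substitute back u = y**2 + 5: now sin(4*y**2 + 20) + 3*cos(4*y)/20 + ∫(-4*y**4/5) dy.
Step 6. Evaluate the standard form: now -4*y**5/25 + sin(4*y**2 + 20) + 3*cos(4*y)/20.
Answer: -4*y**5/25 + sin(4*y**2 + 20) + 3*cos(4*y)/20.
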